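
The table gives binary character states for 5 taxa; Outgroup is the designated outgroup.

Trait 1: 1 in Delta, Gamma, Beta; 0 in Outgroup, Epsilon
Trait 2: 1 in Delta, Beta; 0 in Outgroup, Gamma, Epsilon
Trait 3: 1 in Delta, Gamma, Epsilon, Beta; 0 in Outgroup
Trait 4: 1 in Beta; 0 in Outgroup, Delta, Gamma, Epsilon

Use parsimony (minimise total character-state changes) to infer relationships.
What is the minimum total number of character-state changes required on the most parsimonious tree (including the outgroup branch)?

4

The outgroup has state '0' for every character, so '1' is the derived state throughout.
Only Beta, Delta, and Gamma show the derived state '1' for Trait 1, supporting them as a clade.
Only Beta and Delta show the derived state '1' for Trait 2, supporting them as a clade.
Trait 3 (derived state '1') is shared by all ingroup taxa — unites the whole ingroup.
Trait 4: derived state '1' in Beta only — an autapomorphy, so it tells us nothing about relationships among taxa.
Most parsimonious ingroup topology: (((Delta,Beta),Gamma),Epsilon).
Changes per character on this tree: Trait 1: 1; Trait 2: 1; Trait 3: 1; Trait 4: 1.
Total = 4.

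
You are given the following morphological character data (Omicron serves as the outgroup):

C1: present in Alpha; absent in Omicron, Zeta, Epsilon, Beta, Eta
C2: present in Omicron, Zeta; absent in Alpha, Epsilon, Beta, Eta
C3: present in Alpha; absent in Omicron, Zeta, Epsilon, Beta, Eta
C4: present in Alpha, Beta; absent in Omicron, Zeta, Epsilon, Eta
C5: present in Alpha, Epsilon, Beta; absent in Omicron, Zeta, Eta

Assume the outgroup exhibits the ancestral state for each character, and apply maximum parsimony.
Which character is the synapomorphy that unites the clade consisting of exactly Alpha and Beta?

C4

Character polarity is set by the outgroup: the derived state is whichever differs from the outgroup's state, so for C2 the derived state is 'absent', and for the remaining characters it is 'present'.
C1 (derived state 'present') is unique to Alpha (autapomorphy; uninformative for grouping).
Only Alpha, Beta, Epsilon, and Eta show the derived state 'absent' for C2, supporting them as a clade.
C3 (derived state 'present') is unique to Alpha (autapomorphy; uninformative for grouping).
Only Alpha and Beta show the derived state 'present' for C4, supporting them as a clade.
C5 (derived state 'present') is shared by Alpha, Beta, and Epsilon — a synapomorphy uniting that clade.
Most parsimonious ingroup topology: (Zeta,(((Alpha,Beta),Epsilon),Eta)).
The clade {Alpha, Beta} is supported by C4: its derived state 'present' occurs in exactly those taxa and in no other taxon (including the outgroup).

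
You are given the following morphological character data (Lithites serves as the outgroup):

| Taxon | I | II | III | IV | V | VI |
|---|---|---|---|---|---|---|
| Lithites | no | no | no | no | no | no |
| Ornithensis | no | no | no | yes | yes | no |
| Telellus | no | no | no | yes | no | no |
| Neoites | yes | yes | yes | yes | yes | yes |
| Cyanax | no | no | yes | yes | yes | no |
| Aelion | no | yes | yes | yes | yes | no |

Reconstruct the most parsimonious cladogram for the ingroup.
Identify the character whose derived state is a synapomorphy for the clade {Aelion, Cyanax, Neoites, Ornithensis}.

The outgroup has state 'no' for every character, so 'yes' is the derived state throughout.
I (derived state 'yes') is unique to Neoites (autapomorphy; uninformative for grouping).
Only Aelion and Neoites show the derived state 'yes' for II, supporting them as a clade.
III (derived state 'yes') is shared by Aelion, Cyanax, and Neoites — a synapomorphy uniting that clade.
IV (derived state 'yes') is shared by all ingroup taxa — unites the whole ingroup.
Only Aelion, Cyanax, Neoites, and Ornithensis show the derived state 'yes' for V, supporting them as a clade.
VI (derived state 'yes') is unique to Neoites (autapomorphy; uninformative for grouping).
Most parsimonious ingroup topology: ((Ornithensis,((Neoites,Aelion),Cyanax)),Telellus).
The clade {Aelion, Cyanax, Neoites, Ornithensis} is supported by V: its derived state 'yes' occurs in exactly those taxa and in no other taxon (including the outgroup).

V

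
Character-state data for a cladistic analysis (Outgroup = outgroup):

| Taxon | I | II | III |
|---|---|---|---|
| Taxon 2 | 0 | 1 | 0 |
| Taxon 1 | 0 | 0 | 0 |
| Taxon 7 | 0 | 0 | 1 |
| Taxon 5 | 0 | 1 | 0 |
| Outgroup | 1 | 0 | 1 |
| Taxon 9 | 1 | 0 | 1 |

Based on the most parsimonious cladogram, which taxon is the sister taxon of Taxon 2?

Character polarity is set by the outgroup: the derived state is whichever differs from the outgroup's state, so for I, III the derived state is '0', and for the remaining characters it is '1'.
I: derived state '0' in Taxon 1, Taxon 2, Taxon 5, and Taxon 7 only — synapomorphy for {Taxon 1, Taxon 2, Taxon 5, Taxon 7}.
II: derived state '1' in Taxon 2 and Taxon 5 only — synapomorphy for {Taxon 2, Taxon 5}.
III: derived state '0' in Taxon 1, Taxon 2, and Taxon 5 only — synapomorphy for {Taxon 1, Taxon 2, Taxon 5}.
Most parsimonious ingroup topology: (Taxon 9,(Taxon 7,((Taxon 2,Taxon 5),Taxon 1))).
Taxon 2 and Taxon 5 form a cherry on this tree, so they are sister taxa.

Taxon 5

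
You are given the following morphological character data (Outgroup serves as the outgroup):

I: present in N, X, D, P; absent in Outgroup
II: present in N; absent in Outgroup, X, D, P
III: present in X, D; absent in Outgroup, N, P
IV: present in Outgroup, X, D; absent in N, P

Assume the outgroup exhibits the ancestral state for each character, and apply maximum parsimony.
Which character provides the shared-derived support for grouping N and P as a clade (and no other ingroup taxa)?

Character polarity is set by the outgroup: the derived state is whichever differs from the outgroup's state, so for IV the derived state is 'absent', and for the remaining characters it is 'present'.
I (derived state 'present') is shared by all ingroup taxa — unites the whole ingroup.
II (derived state 'present') is unique to N (autapomorphy; uninformative for grouping).
III (derived state 'present') is shared by D and X — a synapomorphy uniting that clade.
IV: derived state 'absent' in N and P only — synapomorphy for {N, P}.
Most parsimonious ingroup topology: ((N,P),(X,D)).
The clade {N, P} is supported by IV: its derived state 'absent' occurs in exactly those taxa and in no other taxon (including the outgroup).

IV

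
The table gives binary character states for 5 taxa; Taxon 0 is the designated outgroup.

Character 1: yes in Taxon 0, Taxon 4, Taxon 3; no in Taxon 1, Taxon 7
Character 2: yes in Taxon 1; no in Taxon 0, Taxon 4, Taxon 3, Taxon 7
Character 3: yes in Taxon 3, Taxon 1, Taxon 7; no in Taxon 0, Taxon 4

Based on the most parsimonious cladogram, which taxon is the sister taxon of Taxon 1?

Taxon 7

Character polarity is set by the outgroup: the derived state is whichever differs from the outgroup's state, so for Character 1 the derived state is 'no', and for the remaining characters it is 'yes'.
Character 1: derived state 'no' in Taxon 1 and Taxon 7 only — synapomorphy for {Taxon 1, Taxon 7}.
Character 2: derived state 'yes' in Taxon 1 only — an autapomorphy, so it tells us nothing about relationships among taxa.
Only Taxon 1, Taxon 3, and Taxon 7 show the derived state 'yes' for Character 3, supporting them as a clade.
Most parsimonious ingroup topology: (Taxon 4,(Taxon 3,(Taxon 1,Taxon 7))).
Taxon 1 and Taxon 7 form a cherry on this tree, so they are sister taxa.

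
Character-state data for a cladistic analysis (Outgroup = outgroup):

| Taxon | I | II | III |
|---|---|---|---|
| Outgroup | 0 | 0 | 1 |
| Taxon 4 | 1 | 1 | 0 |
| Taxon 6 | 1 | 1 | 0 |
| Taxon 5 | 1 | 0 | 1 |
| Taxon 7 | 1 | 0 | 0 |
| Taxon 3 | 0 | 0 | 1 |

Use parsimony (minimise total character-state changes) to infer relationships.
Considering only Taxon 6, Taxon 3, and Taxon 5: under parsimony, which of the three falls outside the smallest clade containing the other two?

Character polarity is set by the outgroup: the derived state is whichever differs from the outgroup's state, so for III the derived state is '0', and for the remaining characters it is '1'.
Only Taxon 4, Taxon 5, Taxon 6, and Taxon 7 show the derived state '1' for I, supporting them as a clade.
II (derived state '1') is shared by Taxon 4 and Taxon 6 — a synapomorphy uniting that clade.
III: derived state '0' in Taxon 4, Taxon 6, and Taxon 7 only — synapomorphy for {Taxon 4, Taxon 6, Taxon 7}.
Most parsimonious ingroup topology: ((((Taxon 4,Taxon 6),Taxon 7),Taxon 5),Taxon 3).
Taxon 5 and Taxon 6 share a more recent common ancestor with each other than either does with Taxon 3, so Taxon 3 is the least closely related of the three.

Taxon 3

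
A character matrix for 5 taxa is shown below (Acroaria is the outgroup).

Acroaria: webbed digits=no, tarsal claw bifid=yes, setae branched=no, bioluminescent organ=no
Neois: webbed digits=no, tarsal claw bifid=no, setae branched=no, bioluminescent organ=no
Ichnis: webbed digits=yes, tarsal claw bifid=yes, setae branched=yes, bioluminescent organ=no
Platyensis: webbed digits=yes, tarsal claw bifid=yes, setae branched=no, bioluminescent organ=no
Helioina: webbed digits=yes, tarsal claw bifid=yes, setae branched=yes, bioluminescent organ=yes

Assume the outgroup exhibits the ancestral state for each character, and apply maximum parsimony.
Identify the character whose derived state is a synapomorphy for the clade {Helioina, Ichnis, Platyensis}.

Character polarity is set by the outgroup: the derived state is whichever differs from the outgroup's state, so for tarsal claw bifid the derived state is 'no', and for the remaining characters it is 'yes'.
webbed digits (derived state 'yes') is shared by Helioina, Ichnis, and Platyensis — a synapomorphy uniting that clade.
tarsal claw bifid: derived state 'no' in Neois only — an autapomorphy, so it tells us nothing about relationships among taxa.
setae branched: derived state 'yes' in Helioina and Ichnis only — synapomorphy for {Helioina, Ichnis}.
bioluminescent organ: derived state 'yes' in Helioina only — an autapomorphy, so it tells us nothing about relationships among taxa.
Most parsimonious ingroup topology: (Neois,((Ichnis,Helioina),Platyensis)).
The clade {Helioina, Ichnis, Platyensis} is supported by webbed digits: its derived state 'yes' occurs in exactly those taxa and in no other taxon (including the outgroup).

webbed digits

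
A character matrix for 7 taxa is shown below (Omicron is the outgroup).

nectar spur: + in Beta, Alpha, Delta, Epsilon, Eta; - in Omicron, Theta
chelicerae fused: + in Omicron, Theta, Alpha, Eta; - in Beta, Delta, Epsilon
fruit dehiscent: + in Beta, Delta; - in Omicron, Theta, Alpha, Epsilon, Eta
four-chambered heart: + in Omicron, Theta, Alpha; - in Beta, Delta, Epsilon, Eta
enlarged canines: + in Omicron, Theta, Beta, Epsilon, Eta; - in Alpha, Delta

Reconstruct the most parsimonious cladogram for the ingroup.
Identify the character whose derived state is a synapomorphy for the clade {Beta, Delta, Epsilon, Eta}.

Character polarity is set by the outgroup: the derived state is whichever differs from the outgroup's state, so for chelicerae fused, four-chambered heart, enlarged canines the derived state is '-', and for the remaining characters it is '+'.
Only Alpha, Beta, Delta, Epsilon, and Eta show the derived state '+' for nectar spur, supporting them as a clade.
Only Beta, Delta, and Epsilon show the derived state '-' for chelicerae fused, supporting them as a clade.
Only Beta and Delta show the derived state '+' for fruit dehiscent, supporting them as a clade.
four-chambered heart (derived state '-') is shared by Beta, Delta, Epsilon, and Eta — a synapomorphy uniting that clade.
enlarged canines groups Alpha and Delta, which is incompatible with the clades supported by the remaining characters; treating it as convergent (homoplasy) costs fewer steps than any alternative tree.
Most parsimonious ingroup topology: (Theta,((((Beta,Delta),Epsilon),Eta),Alpha)).
The clade {Beta, Delta, Epsilon, Eta} is supported by four-chambered heart: its derived state '-' occurs in exactly those taxa and in no other taxon (including the outgroup).

four-chambered heart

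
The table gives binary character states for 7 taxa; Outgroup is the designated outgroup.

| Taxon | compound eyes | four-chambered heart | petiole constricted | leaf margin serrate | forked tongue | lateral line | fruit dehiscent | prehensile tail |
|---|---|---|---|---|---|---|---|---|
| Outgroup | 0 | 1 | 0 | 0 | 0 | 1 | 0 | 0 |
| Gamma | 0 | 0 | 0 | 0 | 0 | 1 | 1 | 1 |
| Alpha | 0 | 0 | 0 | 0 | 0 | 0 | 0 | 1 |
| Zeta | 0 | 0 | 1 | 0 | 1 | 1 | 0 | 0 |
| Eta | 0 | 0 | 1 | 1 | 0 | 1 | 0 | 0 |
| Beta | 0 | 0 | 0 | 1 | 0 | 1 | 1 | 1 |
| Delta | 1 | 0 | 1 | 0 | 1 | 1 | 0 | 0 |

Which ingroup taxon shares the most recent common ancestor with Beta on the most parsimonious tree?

Character polarity is set by the outgroup: the derived state is whichever differs from the outgroup's state, so for four-chambered heart, lateral line the derived state is '0', and for the remaining characters it is '1'.
compound eyes: derived state '1' in Delta only — an autapomorphy, so it tells us nothing about relationships among taxa.
four-chambered heart (derived state '0') is shared by all ingroup taxa — unites the whole ingroup.
petiole constricted: derived state '1' in Delta, Eta, and Zeta only — synapomorphy for {Delta, Eta, Zeta}.
leaf margin serrate groups Beta and Eta, which is incompatible with the clades supported by the remaining characters; treating it as convergent (homoplasy) costs fewer steps than any alternative tree.
forked tongue: derived state '1' in Delta and Zeta only — synapomorphy for {Delta, Zeta}.
lateral line (derived state '0') is unique to Alpha (autapomorphy; uninformative for grouping).
Only Beta and Gamma show the derived state '1' for fruit dehiscent, supporting them as a clade.
prehensile tail: derived state '1' in Alpha, Beta, and Gamma only — synapomorphy for {Alpha, Beta, Gamma}.
Most parsimonious ingroup topology: (((Gamma,Beta),Alpha),((Zeta,Delta),Eta)).
Beta and Gamma form a cherry on this tree, so they are sister taxa.

Gamma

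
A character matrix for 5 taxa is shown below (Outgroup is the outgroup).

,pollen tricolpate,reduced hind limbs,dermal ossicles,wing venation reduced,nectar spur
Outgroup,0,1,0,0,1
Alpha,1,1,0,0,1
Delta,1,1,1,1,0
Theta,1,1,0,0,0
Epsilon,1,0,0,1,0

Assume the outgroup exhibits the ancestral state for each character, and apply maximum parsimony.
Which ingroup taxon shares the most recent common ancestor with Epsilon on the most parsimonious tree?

Character polarity is set by the outgroup: the derived state is whichever differs from the outgroup's state, so for reduced hind limbs, nectar spur the derived state is '0', and for the remaining characters it is '1'.
All ingroup taxa share the derived state '1' for pollen tricolpate; it defines the ingroup but does not resolve relationships within it.
reduced hind limbs: derived state '0' in Epsilon only — an autapomorphy, so it tells us nothing about relationships among taxa.
dermal ossicles (derived state '1') is unique to Delta (autapomorphy; uninformative for grouping).
wing venation reduced: derived state '1' in Delta and Epsilon only — synapomorphy for {Delta, Epsilon}.
nectar spur (derived state '0') is shared by Delta, Epsilon, and Theta — a synapomorphy uniting that clade.
Most parsimonious ingroup topology: (Alpha,((Delta,Epsilon),Theta)).
Epsilon and Delta form a cherry on this tree, so they are sister taxa.

Delta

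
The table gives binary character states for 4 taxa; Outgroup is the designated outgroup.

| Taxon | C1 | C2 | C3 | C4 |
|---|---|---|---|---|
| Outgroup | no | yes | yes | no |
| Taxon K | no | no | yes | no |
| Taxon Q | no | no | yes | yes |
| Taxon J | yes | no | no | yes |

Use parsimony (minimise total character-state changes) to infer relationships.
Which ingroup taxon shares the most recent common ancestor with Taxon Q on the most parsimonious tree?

Taxon J

Character polarity is set by the outgroup: the derived state is whichever differs from the outgroup's state, so for C2, C3 the derived state is 'no', and for the remaining characters it is 'yes'.
C1 (derived state 'yes') is unique to Taxon J (autapomorphy; uninformative for grouping).
All ingroup taxa share the derived state 'no' for C2; it defines the ingroup but does not resolve relationships within it.
C3 (derived state 'no') is unique to Taxon J (autapomorphy; uninformative for grouping).
Only Taxon J and Taxon Q show the derived state 'yes' for C4, supporting them as a clade.
Most parsimonious ingroup topology: (Taxon K,(Taxon Q,Taxon J)).
Taxon Q and Taxon J form a cherry on this tree, so they are sister taxa.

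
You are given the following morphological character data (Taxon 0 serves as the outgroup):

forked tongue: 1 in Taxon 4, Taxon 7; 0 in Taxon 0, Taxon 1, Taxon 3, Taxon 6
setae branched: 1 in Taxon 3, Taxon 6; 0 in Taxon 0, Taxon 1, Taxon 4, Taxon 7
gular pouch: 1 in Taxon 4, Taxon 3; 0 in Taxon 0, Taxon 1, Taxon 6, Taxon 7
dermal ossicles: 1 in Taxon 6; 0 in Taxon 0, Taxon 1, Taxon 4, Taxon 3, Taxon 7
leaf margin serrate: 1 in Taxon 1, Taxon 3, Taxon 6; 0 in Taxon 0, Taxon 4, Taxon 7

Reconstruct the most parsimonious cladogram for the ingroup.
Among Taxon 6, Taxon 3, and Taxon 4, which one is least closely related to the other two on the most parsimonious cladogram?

Taxon 4

The outgroup has state '0' for every character, so '1' is the derived state throughout.
forked tongue (derived state '1') is shared by Taxon 4 and Taxon 7 — a synapomorphy uniting that clade.
Only Taxon 3 and Taxon 6 show the derived state '1' for setae branched, supporting them as a clade.
gular pouch (state '1') occurs in Taxon 3 and Taxon 4 but conflicts with the nesting implied by the other characters — most parsimoniously interpreted as homoplasy.
dermal ossicles (derived state '1') is unique to Taxon 6 (autapomorphy; uninformative for grouping).
leaf margin serrate (derived state '1') is shared by Taxon 1, Taxon 3, and Taxon 6 — a synapomorphy uniting that clade.
Most parsimonious ingroup topology: ((Taxon 1,(Taxon 3,Taxon 6)),(Taxon 4,Taxon 7)).
Taxon 6 and Taxon 3 share a more recent common ancestor with each other than either does with Taxon 4, so Taxon 4 is the least closely related of the three.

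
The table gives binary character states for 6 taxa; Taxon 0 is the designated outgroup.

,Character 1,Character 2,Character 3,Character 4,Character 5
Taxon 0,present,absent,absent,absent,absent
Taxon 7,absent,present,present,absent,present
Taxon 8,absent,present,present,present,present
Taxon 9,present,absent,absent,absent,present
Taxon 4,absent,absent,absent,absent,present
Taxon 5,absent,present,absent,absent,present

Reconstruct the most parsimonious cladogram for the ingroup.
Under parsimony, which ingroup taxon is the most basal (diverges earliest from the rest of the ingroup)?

Character polarity is set by the outgroup: the derived state is whichever differs from the outgroup's state, so for Character 1 the derived state is 'absent', and for the remaining characters it is 'present'.
Character 1 (derived state 'absent') is shared by Taxon 4, Taxon 5, Taxon 7, and Taxon 8 — a synapomorphy uniting that clade.
Character 2 (derived state 'present') is shared by Taxon 5, Taxon 7, and Taxon 8 — a synapomorphy uniting that clade.
Character 3: derived state 'present' in Taxon 7 and Taxon 8 only — synapomorphy for {Taxon 7, Taxon 8}.
Character 4 (derived state 'present') is unique to Taxon 8 (autapomorphy; uninformative for grouping).
All ingroup taxa share the derived state 'present' for Character 5; it defines the ingroup but does not resolve relationships within it.
Most parsimonious ingroup topology: ((((Taxon 7,Taxon 8),Taxon 5),Taxon 4),Taxon 9).
Taxon 9 is sister to the clade containing all other ingroup taxa, so it is the earliest-diverging (most basal) ingroup lineage.

Taxon 9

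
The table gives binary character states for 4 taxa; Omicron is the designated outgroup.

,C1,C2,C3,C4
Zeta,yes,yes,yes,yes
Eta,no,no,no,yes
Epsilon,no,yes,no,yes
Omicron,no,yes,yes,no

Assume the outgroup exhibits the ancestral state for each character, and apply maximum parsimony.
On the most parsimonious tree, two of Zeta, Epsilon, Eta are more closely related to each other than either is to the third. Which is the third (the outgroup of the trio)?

Zeta

Character polarity is set by the outgroup: the derived state is whichever differs from the outgroup's state, so for C2, C3 the derived state is 'no', and for the remaining characters it is 'yes'.
C1 (derived state 'yes') is unique to Zeta (autapomorphy; uninformative for grouping).
C2 (derived state 'no') is unique to Eta (autapomorphy; uninformative for grouping).
C3: derived state 'no' in Epsilon and Eta only — synapomorphy for {Epsilon, Eta}.
C4 (derived state 'yes') is shared by all ingroup taxa — unites the whole ingroup.
Most parsimonious ingroup topology: ((Eta,Epsilon),Zeta).
Epsilon and Eta share a more recent common ancestor with each other than either does with Zeta, so Zeta is the least closely related of the three.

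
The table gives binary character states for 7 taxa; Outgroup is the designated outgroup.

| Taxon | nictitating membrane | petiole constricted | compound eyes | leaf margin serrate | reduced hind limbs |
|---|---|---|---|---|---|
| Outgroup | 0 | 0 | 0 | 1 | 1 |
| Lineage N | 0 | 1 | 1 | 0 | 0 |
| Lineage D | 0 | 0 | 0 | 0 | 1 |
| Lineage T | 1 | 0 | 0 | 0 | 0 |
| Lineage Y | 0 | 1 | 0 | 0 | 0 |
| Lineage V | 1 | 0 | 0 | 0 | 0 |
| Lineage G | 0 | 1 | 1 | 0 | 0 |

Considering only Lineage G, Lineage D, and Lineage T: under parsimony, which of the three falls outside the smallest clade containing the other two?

Character polarity is set by the outgroup: the derived state is whichever differs from the outgroup's state, so for leaf margin serrate, reduced hind limbs the derived state is '0', and for the remaining characters it is '1'.
nictitating membrane (derived state '1') is shared by Lineage T and Lineage V — a synapomorphy uniting that clade.
petiole constricted (derived state '1') is shared by Lineage G, Lineage N, and Lineage Y — a synapomorphy uniting that clade.
compound eyes (derived state '1') is shared by Lineage G and Lineage N — a synapomorphy uniting that clade.
leaf margin serrate (derived state '0') is shared by all ingroup taxa — unites the whole ingroup.
Only Lineage G, Lineage N, Lineage T, Lineage V, and Lineage Y show the derived state '0' for reduced hind limbs, supporting them as a clade.
Most parsimonious ingroup topology: ((((Lineage N,Lineage G),Lineage Y),(Lineage T,Lineage V)),Lineage D).
Lineage G and Lineage T share a more recent common ancestor with each other than either does with Lineage D, so Lineage D is the least closely related of the three.

Lineage D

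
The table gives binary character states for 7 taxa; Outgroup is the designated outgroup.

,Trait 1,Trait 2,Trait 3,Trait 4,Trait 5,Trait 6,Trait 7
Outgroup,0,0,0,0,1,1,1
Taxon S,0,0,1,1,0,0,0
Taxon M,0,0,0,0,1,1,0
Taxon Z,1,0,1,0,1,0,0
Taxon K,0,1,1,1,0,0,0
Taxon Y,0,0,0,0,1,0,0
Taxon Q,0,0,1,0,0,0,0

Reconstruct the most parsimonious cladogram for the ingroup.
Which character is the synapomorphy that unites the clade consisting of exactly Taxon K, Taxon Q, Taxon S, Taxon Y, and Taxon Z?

Trait 6

Character polarity is set by the outgroup: the derived state is whichever differs from the outgroup's state, so for Trait 5, Trait 6, Trait 7 the derived state is '0', and for the remaining characters it is '1'.
Trait 1 (derived state '1') is unique to Taxon Z (autapomorphy; uninformative for grouping).
Trait 2: derived state '1' in Taxon K only — an autapomorphy, so it tells us nothing about relationships among taxa.
Only Taxon K, Taxon Q, Taxon S, and Taxon Z show the derived state '1' for Trait 3, supporting them as a clade.
Trait 4 (derived state '1') is shared by Taxon K and Taxon S — a synapomorphy uniting that clade.
Trait 5: derived state '0' in Taxon K, Taxon Q, and Taxon S only — synapomorphy for {Taxon K, Taxon Q, Taxon S}.
Only Taxon K, Taxon Q, Taxon S, Taxon Y, and Taxon Z show the derived state '0' for Trait 6, supporting them as a clade.
All ingroup taxa share the derived state '0' for Trait 7; it defines the ingroup but does not resolve relationships within it.
Most parsimonious ingroup topology: (((((Taxon S,Taxon K),Taxon Q),Taxon Z),Taxon Y),Taxon M).
The clade {Taxon K, Taxon Q, Taxon S, Taxon Y, Taxon Z} is supported by Trait 6: its derived state '0' occurs in exactly those taxa and in no other taxon (including the outgroup).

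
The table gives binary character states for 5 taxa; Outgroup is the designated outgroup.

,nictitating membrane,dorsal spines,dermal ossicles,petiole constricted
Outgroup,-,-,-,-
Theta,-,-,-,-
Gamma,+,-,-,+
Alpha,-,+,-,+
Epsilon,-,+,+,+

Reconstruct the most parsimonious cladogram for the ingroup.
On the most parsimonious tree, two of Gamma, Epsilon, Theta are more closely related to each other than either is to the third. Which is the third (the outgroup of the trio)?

The outgroup has state '-' for every character, so '+' is the derived state throughout.
nictitating membrane: derived state '+' in Gamma only — an autapomorphy, so it tells us nothing about relationships among taxa.
dorsal spines (derived state '+') is shared by Alpha and Epsilon — a synapomorphy uniting that clade.
dermal ossicles (derived state '+') is unique to Epsilon (autapomorphy; uninformative for grouping).
petiole constricted: derived state '+' in Alpha, Epsilon, and Gamma only — synapomorphy for {Alpha, Epsilon, Gamma}.
Most parsimonious ingroup topology: (Theta,(Gamma,(Alpha,Epsilon))).
Epsilon and Gamma share a more recent common ancestor with each other than either does with Theta, so Theta is the least closely related of the three.

Theta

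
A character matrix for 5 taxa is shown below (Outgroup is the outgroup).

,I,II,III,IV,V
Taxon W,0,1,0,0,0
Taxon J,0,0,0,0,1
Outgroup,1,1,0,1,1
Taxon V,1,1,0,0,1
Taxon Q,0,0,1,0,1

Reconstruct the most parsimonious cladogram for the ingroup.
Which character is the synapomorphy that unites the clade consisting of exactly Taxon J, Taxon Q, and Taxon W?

I

Character polarity is set by the outgroup: the derived state is whichever differs from the outgroup's state, so for I, II, IV, V the derived state is '0', and for the remaining characters it is '1'.
I (derived state '0') is shared by Taxon J, Taxon Q, and Taxon W — a synapomorphy uniting that clade.
Only Taxon J and Taxon Q show the derived state '0' for II, supporting them as a clade.
III: derived state '1' in Taxon Q only — an autapomorphy, so it tells us nothing about relationships among taxa.
All ingroup taxa share the derived state '0' for IV; it defines the ingroup but does not resolve relationships within it.
V: derived state '0' in Taxon W only — an autapomorphy, so it tells us nothing about relationships among taxa.
Most parsimonious ingroup topology: (((Taxon J,Taxon Q),Taxon W),Taxon V).
The clade {Taxon J, Taxon Q, Taxon W} is supported by I: its derived state '0' occurs in exactly those taxa and in no other taxon (including the outgroup).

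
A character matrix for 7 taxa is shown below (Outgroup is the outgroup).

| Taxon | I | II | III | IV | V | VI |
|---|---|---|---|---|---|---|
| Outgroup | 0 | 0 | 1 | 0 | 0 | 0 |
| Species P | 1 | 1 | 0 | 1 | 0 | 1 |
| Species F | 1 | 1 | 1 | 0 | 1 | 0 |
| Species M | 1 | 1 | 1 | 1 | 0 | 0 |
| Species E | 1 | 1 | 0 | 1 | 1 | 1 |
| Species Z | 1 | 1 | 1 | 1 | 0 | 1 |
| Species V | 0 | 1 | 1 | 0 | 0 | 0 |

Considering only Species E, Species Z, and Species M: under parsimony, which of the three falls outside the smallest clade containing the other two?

Species M

Character polarity is set by the outgroup: the derived state is whichever differs from the outgroup's state, so for III the derived state is '0', and for the remaining characters it is '1'.
Only Species E, Species F, Species M, Species P, and Species Z show the derived state '1' for I, supporting them as a clade.
II (derived state '1') is shared by all ingroup taxa — unites the whole ingroup.
III (derived state '0') is shared by Species E and Species P — a synapomorphy uniting that clade.
IV (derived state '1') is shared by Species E, Species M, Species P, and Species Z — a synapomorphy uniting that clade.
V groups Species E and Species F, which is incompatible with the clades supported by the remaining characters; treating it as convergent (homoplasy) costs fewer steps than any alternative tree.
VI: derived state '1' in Species E, Species P, and Species Z only — synapomorphy for {Species E, Species P, Species Z}.
Most parsimonious ingroup topology: (((((Species P,Species E),Species Z),Species M),Species F),Species V).
Species Z and Species E share a more recent common ancestor with each other than either does with Species M, so Species M is the least closely related of the three.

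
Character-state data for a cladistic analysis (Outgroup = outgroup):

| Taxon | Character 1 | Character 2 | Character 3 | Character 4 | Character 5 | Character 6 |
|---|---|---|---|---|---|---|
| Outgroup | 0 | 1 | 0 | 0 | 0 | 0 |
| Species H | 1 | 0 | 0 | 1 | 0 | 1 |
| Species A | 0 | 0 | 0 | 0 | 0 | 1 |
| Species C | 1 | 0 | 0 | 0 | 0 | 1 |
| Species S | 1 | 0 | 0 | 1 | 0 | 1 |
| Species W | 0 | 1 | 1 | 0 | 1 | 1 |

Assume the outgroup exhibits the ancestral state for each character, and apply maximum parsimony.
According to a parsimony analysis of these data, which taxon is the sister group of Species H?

Character polarity is set by the outgroup: the derived state is whichever differs from the outgroup's state, so for Character 2 the derived state is '0', and for the remaining characters it is '1'.
Character 1: derived state '1' in Species C, Species H, and Species S only — synapomorphy for {Species C, Species H, Species S}.
Only Species A, Species C, Species H, and Species S show the derived state '0' for Character 2, supporting them as a clade.
Character 3: derived state '1' in Species W only — an autapomorphy, so it tells us nothing about relationships among taxa.
Only Species H and Species S show the derived state '1' for Character 4, supporting them as a clade.
Character 5: derived state '1' in Species W only — an autapomorphy, so it tells us nothing about relationships among taxa.
Character 6 (derived state '1') is shared by all ingroup taxa — unites the whole ingroup.
Most parsimonious ingroup topology: ((((Species H,Species S),Species C),Species A),Species W).
Species H and Species S form a cherry on this tree, so they are sister taxa.

Species S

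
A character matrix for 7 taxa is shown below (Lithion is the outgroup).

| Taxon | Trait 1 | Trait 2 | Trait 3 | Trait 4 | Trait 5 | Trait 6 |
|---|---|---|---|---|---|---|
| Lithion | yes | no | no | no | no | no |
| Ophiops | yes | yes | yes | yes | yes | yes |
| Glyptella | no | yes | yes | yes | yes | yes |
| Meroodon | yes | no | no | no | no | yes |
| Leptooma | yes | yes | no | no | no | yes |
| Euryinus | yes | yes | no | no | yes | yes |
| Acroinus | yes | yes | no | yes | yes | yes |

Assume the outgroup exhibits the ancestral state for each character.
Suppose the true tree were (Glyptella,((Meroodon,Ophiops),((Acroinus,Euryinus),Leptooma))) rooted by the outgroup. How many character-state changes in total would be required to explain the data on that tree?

12

Map each character onto (Glyptella,((Meroodon,Ophiops),((Acroinus,Euryinus),Leptooma))) (rooted by Lithion) and count the minimum state changes it requires (Fitch parsimony):
Trait 1: 1; Trait 2: 2; Trait 3: 2; Trait 4: 3; Trait 5: 3; Trait 6: 1.
Total tree length = 12.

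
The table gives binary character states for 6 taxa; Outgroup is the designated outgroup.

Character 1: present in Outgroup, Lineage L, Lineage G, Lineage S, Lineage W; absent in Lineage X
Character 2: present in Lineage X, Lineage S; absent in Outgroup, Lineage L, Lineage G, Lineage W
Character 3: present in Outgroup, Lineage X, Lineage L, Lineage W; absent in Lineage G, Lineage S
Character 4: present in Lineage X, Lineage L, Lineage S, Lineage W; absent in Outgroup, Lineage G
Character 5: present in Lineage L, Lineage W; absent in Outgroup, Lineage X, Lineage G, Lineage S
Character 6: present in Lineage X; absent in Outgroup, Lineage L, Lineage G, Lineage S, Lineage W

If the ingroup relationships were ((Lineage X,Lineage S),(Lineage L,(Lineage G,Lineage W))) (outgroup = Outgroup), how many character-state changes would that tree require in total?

9

Map each character onto ((Lineage X,Lineage S),(Lineage L,(Lineage G,Lineage W))) (rooted by Outgroup) and count the minimum state changes it requires (Fitch parsimony):
Character 1: 1; Character 2: 1; Character 3: 2; Character 4: 2; Character 5: 2; Character 6: 1.
Total tree length = 9.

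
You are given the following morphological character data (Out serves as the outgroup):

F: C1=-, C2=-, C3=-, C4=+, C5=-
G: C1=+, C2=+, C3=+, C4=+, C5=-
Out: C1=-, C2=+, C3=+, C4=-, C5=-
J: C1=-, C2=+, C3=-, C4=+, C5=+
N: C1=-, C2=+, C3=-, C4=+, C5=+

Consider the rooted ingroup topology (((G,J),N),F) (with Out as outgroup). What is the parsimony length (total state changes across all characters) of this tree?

Map each character onto (((G,J),N),F) (rooted by Out) and count the minimum state changes it requires (Fitch parsimony):
C1: 1; C2: 1; C3: 2; C4: 1; C5: 2.
Total tree length = 7.

7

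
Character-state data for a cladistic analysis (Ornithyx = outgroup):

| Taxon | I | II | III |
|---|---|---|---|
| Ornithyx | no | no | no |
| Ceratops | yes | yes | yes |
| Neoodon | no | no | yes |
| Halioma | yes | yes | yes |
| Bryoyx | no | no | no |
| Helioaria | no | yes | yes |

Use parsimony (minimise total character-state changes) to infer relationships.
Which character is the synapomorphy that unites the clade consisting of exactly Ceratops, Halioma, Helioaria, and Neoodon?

The outgroup has state 'no' for every character, so 'yes' is the derived state throughout.
Only Ceratops and Halioma show the derived state 'yes' for I, supporting them as a clade.
II (derived state 'yes') is shared by Ceratops, Halioma, and Helioaria — a synapomorphy uniting that clade.
Only Ceratops, Halioma, Helioaria, and Neoodon show the derived state 'yes' for III, supporting them as a clade.
Most parsimonious ingroup topology: ((((Ceratops,Halioma),Helioaria),Neoodon),Bryoyx).
The clade {Ceratops, Halioma, Helioaria, Neoodon} is supported by III: its derived state 'yes' occurs in exactly those taxa and in no other taxon (including the outgroup).

III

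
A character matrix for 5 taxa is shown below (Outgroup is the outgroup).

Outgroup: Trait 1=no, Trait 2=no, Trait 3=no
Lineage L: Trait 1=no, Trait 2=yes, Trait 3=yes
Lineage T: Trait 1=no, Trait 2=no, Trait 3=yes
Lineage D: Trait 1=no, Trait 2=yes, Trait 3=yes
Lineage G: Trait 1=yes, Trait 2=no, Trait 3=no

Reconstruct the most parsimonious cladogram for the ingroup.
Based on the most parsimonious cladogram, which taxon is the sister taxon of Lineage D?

The outgroup has state 'no' for every character, so 'yes' is the derived state throughout.
Trait 1 (derived state 'yes') is unique to Lineage G (autapomorphy; uninformative for grouping).
Trait 2 (derived state 'yes') is shared by Lineage D and Lineage L — a synapomorphy uniting that clade.
Trait 3: derived state 'yes' in Lineage D, Lineage L, and Lineage T only — synapomorphy for {Lineage D, Lineage L, Lineage T}.
Most parsimonious ingroup topology: (((Lineage L,Lineage D),Lineage T),Lineage G).
Lineage D and Lineage L form a cherry on this tree, so they are sister taxa.

Lineage L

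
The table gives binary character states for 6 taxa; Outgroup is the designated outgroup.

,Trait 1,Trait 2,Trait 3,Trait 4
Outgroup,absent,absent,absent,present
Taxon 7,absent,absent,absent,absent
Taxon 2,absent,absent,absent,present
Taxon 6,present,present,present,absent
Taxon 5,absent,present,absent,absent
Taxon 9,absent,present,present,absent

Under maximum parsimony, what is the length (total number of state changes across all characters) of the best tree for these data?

4

Character polarity is set by the outgroup: the derived state is whichever differs from the outgroup's state, so for Trait 4 the derived state is 'absent', and for the remaining characters it is 'present'.
Trait 1: derived state 'present' in Taxon 6 only — an autapomorphy, so it tells us nothing about relationships among taxa.
Trait 2: derived state 'present' in Taxon 5, Taxon 6, and Taxon 9 only — synapomorphy for {Taxon 5, Taxon 6, Taxon 9}.
Trait 3: derived state 'present' in Taxon 6 and Taxon 9 only — synapomorphy for {Taxon 6, Taxon 9}.
Trait 4 (derived state 'absent') is shared by Taxon 5, Taxon 6, Taxon 7, and Taxon 9 — a synapomorphy uniting that clade.
Most parsimonious ingroup topology: ((Taxon 7,((Taxon 6,Taxon 9),Taxon 5)),Taxon 2).
Changes per character on this tree: Trait 1: 1; Trait 2: 1; Trait 3: 1; Trait 4: 1.
Total = 4.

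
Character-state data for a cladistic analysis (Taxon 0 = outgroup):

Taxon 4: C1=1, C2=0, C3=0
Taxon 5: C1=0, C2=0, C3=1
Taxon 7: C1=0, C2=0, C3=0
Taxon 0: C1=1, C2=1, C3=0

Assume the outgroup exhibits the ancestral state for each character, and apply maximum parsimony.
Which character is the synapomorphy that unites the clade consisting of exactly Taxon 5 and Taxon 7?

Character polarity is set by the outgroup: the derived state is whichever differs from the outgroup's state, so for C1, C2 the derived state is '0', and for the remaining characters it is '1'.
C1 (derived state '0') is shared by Taxon 5 and Taxon 7 — a synapomorphy uniting that clade.
All ingroup taxa share the derived state '0' for C2; it defines the ingroup but does not resolve relationships within it.
C3 (derived state '1') is unique to Taxon 5 (autapomorphy; uninformative for grouping).
Most parsimonious ingroup topology: ((Taxon 5,Taxon 7),Taxon 4).
The clade {Taxon 5, Taxon 7} is supported by C1: its derived state '0' occurs in exactly those taxa and in no other taxon (including the outgroup).

C1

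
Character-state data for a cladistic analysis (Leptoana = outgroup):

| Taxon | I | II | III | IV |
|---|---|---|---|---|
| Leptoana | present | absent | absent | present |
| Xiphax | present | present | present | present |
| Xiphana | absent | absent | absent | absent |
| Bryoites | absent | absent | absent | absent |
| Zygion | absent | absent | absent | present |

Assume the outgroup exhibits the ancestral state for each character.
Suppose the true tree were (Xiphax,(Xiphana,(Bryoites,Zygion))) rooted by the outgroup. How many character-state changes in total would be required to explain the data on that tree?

5

Map each character onto (Xiphax,(Xiphana,(Bryoites,Zygion))) (rooted by Leptoana) and count the minimum state changes it requires (Fitch parsimony):
I: 1; II: 1; III: 1; IV: 2.
Total tree length = 5.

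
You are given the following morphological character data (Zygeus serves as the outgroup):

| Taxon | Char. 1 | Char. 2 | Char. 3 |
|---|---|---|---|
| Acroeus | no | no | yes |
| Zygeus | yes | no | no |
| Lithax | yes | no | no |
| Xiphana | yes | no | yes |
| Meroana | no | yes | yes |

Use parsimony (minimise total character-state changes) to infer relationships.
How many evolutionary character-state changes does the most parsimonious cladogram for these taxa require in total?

Character polarity is set by the outgroup: the derived state is whichever differs from the outgroup's state, so for Char. 1 the derived state is 'no', and for the remaining characters it is 'yes'.
Char. 1: derived state 'no' in Acroeus and Meroana only — synapomorphy for {Acroeus, Meroana}.
Char. 2 (derived state 'yes') is unique to Meroana (autapomorphy; uninformative for grouping).
Char. 3 (derived state 'yes') is shared by Acroeus, Meroana, and Xiphana — a synapomorphy uniting that clade.
Most parsimonious ingroup topology: (Lithax,(Xiphana,(Acroeus,Meroana))).
Changes per character on this tree: Char. 1: 1; Char. 2: 1; Char. 3: 1.
Total = 3.

3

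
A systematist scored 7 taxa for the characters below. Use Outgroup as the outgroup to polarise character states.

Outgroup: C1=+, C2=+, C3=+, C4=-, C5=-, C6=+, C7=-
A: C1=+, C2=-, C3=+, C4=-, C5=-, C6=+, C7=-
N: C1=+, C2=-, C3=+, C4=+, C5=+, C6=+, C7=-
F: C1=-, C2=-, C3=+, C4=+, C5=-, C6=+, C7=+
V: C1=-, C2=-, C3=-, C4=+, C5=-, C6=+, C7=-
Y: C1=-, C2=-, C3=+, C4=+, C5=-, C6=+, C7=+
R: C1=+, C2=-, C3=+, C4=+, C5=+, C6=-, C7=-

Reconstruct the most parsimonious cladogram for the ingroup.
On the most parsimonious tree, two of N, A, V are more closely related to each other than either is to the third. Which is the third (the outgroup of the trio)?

A

Character polarity is set by the outgroup: the derived state is whichever differs from the outgroup's state, so for C1, C2, C3, C6 the derived state is '-', and for the remaining characters it is '+'.
C1 (derived state '-') is shared by F, V, and Y — a synapomorphy uniting that clade.
All ingroup taxa share the derived state '-' for C2; it defines the ingroup but does not resolve relationships within it.
C3: derived state '-' in V only — an autapomorphy, so it tells us nothing about relationships among taxa.
C4 (derived state '+') is shared by F, N, R, V, and Y — a synapomorphy uniting that clade.
Only N and R show the derived state '+' for C5, supporting them as a clade.
C6 (derived state '-') is unique to R (autapomorphy; uninformative for grouping).
Only F and Y show the derived state '+' for C7, supporting them as a clade.
Most parsimonious ingroup topology: (A,((N,R),((F,Y),V))).
V and N share a more recent common ancestor with each other than either does with A, so A is the least closely related of the three.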